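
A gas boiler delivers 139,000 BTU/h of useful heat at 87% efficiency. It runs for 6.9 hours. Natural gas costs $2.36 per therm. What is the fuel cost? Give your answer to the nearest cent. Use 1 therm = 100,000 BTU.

Heat delivered = 139,000 BTU/h × 6.9 h = 959,100 BTU
Gas input = 959,100 / 0.87 = 1,102,414 BTU
= 1,102,414 / 100,000 = 11.02 therm
Cost = 11.02 × $2.36/therm = $26.02

$26.02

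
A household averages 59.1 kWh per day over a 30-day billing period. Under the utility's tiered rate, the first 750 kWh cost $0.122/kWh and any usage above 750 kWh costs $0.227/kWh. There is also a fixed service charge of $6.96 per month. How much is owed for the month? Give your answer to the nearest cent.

Usage = 59.1 kWh/day × 30 days = 1773 kWh
First 750 kWh × $0.122 = $91.50
Remaining 1023 kWh × $0.227 = $232.22
Energy charge = $323.72; + service $6.96 = $330.68

$330.68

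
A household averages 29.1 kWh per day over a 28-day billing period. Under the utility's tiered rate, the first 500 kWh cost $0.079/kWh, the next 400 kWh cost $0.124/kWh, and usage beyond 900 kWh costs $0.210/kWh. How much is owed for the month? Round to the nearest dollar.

Usage = 29.1 kWh/day × 28 days = 814.8 kWh
First 500 kWh × $0.079 = $39.50
Next 314.8 kWh × $0.124 = $39.04
Remaining tier: 0 kWh (not reached)
Total = $78.54 ≈ $79

$79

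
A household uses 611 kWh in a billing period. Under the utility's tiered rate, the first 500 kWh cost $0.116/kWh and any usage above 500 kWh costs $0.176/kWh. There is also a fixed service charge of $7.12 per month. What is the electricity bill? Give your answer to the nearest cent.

$84.66

First 500 kWh × $0.116 = $58.00
Remaining 111 kWh × $0.176 = $19.54
Energy charge = $77.54; + service $7.12 = $84.66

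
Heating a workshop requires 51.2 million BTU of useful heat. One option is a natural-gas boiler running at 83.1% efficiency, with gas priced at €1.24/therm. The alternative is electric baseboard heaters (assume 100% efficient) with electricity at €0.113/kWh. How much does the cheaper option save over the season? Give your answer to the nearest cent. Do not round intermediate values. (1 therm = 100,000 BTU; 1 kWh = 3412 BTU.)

Heat load = 51.2 × 10⁶ BTU = 51,200,000 BTU
Gas: input = 51,200,000 / 0.831 = 61,612,515 BTU = 616.1 therm → 616.1 × €1.24 = €764.00
Electric: 51,200,000 BTU / 3412 = 15,010 kWh → × €0.113 = €1,695.66
Difference = |€764.00 − €1,695.66| = €931.67

€931.67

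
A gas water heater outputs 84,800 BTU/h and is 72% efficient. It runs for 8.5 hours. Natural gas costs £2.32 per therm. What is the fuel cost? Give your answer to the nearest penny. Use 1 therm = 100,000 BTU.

Heat delivered = 84,800 BTU/h × 8.5 h = 720,800 BTU
Gas input = 720,800 / 0.72 = 1,001,111 BTU
= 1,001,111 / 100,000 = 10.01 therm
Cost = 10.01 × £2.32/therm = £23.23

£23.23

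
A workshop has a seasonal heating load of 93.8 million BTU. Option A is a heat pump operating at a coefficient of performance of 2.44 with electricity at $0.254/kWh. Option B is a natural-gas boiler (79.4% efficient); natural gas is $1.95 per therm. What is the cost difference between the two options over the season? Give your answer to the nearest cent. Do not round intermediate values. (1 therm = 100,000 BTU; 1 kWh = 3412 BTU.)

$558.14

Heat load = 93.8 × 10⁶ BTU = 93,800,000 BTU
Gas: input = 93,800,000 / 0.794 = 118,136,020 BTU = 1,181 therm → 1,181 × $1.95 = $2,303.65
Heat pump: 93,800,000 BTU / 3412 = 27,490 kWh heat; / 2.44 = 11,270 kWh in → × $0.254 = $2,861.79
Difference = |$2,303.65 − $2,861.79| = $558.14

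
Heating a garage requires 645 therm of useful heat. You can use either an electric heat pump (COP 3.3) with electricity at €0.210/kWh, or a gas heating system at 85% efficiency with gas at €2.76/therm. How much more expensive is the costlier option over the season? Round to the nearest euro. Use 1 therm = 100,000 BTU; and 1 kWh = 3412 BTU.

Heat load = 645 therm × 100,000 = 64,500,000 BTU
Gas: input = 64,500,000 / 0.85 = 75,882,353 BTU = 758.8 therm → 758.8 × €2.76 = €2,094.35
Heat pump: 64,500,000 BTU / 3412 = 18,900 kWh heat; / 3.3 = 5,728 kWh in → × €0.210 = €1,202.97
Difference = |€2,094.35 − €1,202.97| = €891.38 ≈ €891

€891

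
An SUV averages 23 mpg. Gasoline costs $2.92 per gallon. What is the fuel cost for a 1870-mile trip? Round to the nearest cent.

Fuel = 1870 mi / 23 mpg = 81.3 gal
Cost = 81.3 gal × $2.92/gal = $237.41

$237.41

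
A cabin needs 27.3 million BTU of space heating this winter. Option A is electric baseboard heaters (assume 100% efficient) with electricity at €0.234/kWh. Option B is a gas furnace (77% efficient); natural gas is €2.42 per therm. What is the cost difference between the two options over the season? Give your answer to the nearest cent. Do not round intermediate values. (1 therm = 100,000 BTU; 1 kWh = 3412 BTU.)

Heat load = 27.3 × 10⁶ BTU = 27,300,000 BTU
Gas: input = 27,300,000 / 0.77 = 35,454,545 BTU = 354.5 therm → 354.5 × €2.42 = €858.00
Electric: 27,300,000 BTU / 3412 = 8,001 kWh → × €0.234 = €1,872.27
Difference = |€858.00 − €1,872.27| = €1,014.27

€1014.27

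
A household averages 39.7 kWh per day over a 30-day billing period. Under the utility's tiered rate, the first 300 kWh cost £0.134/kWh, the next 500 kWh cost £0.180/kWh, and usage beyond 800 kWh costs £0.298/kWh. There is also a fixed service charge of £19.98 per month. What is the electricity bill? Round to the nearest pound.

£267

Usage = 39.7 kWh/day × 30 days = 1191 kWh
First 300 kWh × £0.134 = £40.20
Next 500 kWh × £0.180 = £90.00
Remaining 391 kWh × £0.298 = £116.52
Energy charge = £246.72; + service £19.98 = £266.70 ≈ £267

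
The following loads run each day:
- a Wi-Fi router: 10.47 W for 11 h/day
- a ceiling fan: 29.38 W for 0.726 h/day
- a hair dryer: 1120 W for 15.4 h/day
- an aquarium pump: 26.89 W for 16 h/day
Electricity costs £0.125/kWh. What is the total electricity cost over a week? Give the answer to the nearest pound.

Wi-Fi router: 10.47 W × 11 h × 7 d = 806 Wh = 0.8062 kWh
ceiling fan: 29.38 W × 0.726 h × 7 d = 149 Wh = 0.1493 kWh
hair dryer: 1120 W × 15.4 h × 7 d = 120,736 Wh = 120.7 kWh
aquarium pump: 26.89 W × 16 h × 7 d = 3,012 Wh = 3.012 kWh
Total energy = 0.8062 + 0.1493 + 120.7 + 3.012 = 124.7 kWh
Cost = 124.7 kWh × £0.125 = £15.59 ≈ £16

£16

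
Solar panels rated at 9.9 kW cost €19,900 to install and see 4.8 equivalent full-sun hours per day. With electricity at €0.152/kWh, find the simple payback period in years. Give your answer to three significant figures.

7.55 years

Daily generation = 9.9 kW × 4.8 h = 47.52 kWh
Annual generation = 47.52 × 365 = 17345 kWh
Annual savings = 17345 × €0.152 = €2,636.41
Payback = €19,900 / €2,636.41 = 7.55 years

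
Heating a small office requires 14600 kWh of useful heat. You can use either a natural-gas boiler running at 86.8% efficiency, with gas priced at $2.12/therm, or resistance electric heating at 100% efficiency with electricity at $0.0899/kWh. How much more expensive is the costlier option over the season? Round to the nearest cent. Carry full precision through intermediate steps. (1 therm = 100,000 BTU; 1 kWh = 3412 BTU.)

$95.86

Heat load = 14600 kWh × 3412 = 49,815,200 BTU
Gas: input = 49,815,200 / 0.868 = 57,390,783 BTU = 573.9 therm → 573.9 × $2.12 = $1,216.68
Electric: 49,815,200 BTU / 3412 = 14,600 kWh → × $0.0899 = $1,312.54
Difference = |$1,216.68 − $1,312.54| = $95.86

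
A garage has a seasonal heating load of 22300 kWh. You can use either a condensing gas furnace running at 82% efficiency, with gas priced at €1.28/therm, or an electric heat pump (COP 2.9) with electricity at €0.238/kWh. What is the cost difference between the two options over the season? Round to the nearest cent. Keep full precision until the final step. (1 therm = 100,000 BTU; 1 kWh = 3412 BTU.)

Heat load = 22300 kWh × 3412 = 76,087,600 BTU
Gas: input = 76,087,600 / 0.820 = 92,789,756 BTU = 927.9 therm → 927.9 × €1.28 = €1,187.71
Heat pump: 76,087,600 BTU / 3412 = 22,300 kWh heat; / 2.9 = 7,690 kWh in → × €0.238 = €1,830.14
Difference = |€1,187.71 − €1,830.14| = €642.43

€642.43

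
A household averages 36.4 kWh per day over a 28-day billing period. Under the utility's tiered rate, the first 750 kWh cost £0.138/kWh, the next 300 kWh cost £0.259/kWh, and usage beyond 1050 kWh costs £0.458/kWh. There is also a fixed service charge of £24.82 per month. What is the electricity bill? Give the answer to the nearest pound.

Usage = 36.4 kWh/day × 28 days = 1019.2 kWh
First 750 kWh × £0.138 = £103.50
Next 269.2 kWh × £0.259 = £69.72
Remaining tier: 0 kWh (not reached)
Energy charge = £173.22; + service £24.82 = £198.04 ≈ £198

£198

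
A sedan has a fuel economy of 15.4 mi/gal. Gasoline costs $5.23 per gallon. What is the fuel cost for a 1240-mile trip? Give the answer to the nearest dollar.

Fuel = 1240 mi / 15.4 mpg = 80.52 gal
Cost = 80.52 gal × $5.23/gal = $421.12 ≈ $421

$421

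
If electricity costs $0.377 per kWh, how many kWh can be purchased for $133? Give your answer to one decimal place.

352.8 kWh

$133 / $0.377 per kWh = 352.8 kWh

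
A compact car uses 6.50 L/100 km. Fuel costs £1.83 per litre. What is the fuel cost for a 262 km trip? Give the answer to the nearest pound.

Fuel = 6.50 L/100 km × 262 km / 100 = 17.03 L
Cost = 17.03 L × £1.83/L = £31.16 ≈ £31

£31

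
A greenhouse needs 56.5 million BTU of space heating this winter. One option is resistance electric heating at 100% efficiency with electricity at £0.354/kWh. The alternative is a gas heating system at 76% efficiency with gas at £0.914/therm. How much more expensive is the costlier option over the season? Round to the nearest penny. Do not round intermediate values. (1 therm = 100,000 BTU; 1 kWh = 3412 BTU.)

£5182.47

Heat load = 56.5 × 10⁶ BTU = 56,500,000 BTU
Gas: input = 56,500,000 / 0.76 = 74,342,105 BTU = 743.4 therm → 743.4 × £0.914 = £679.49
Electric: 56,500,000 BTU / 3412 = 16,560 kWh → × £0.354 = £5,861.96
Difference = |£679.49 − £5,861.96| = £5,182.47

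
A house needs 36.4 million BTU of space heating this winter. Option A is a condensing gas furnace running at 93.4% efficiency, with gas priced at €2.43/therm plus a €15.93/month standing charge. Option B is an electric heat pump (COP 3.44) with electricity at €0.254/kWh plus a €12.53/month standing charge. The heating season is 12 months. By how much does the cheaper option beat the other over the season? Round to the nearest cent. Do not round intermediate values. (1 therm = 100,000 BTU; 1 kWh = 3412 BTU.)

€200.11

Heat load = 36.4 × 10⁶ BTU = 36,400,000 BTU
Gas: input = 36,400,000 / 0.934 = 38,972,163 BTU = 389.7 therm → 389.7 × €2.43 = €947.02; + 12 × €15.93 standing = €1,138.18
Heat pump: 36,400,000 BTU / 3412 = 10,670 kWh heat; / 3.44 = 3,101 kWh in → × €0.254 = €787.71; + 12 × €12.53 standing = €938.07
Difference = |€1,138.18 − €938.07| = €200.11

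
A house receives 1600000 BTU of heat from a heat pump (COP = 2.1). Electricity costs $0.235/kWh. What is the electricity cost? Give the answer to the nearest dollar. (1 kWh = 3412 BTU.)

Heat delivered = 1,600,000 BTU / 3412 = 468.9 kWh
Electrical input = 468.9 kWh / 2.1 = 223.3 kWh
Cost = 223.3 × $0.235/kWh = $52.48 ≈ $52

$52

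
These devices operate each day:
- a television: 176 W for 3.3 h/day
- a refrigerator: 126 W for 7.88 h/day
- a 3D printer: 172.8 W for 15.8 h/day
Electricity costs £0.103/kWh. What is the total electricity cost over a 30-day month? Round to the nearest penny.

television: 176 W × 3.3 h × 30 d = 17,424 Wh = 17.42 kWh
refrigerator: 126 W × 7.88 h × 30 d = 29,786 Wh = 29.79 kWh
3D printer: 172.8 W × 15.8 h × 30 d = 81,907 Wh = 81.91 kWh
Total energy = 17.42 + 29.79 + 81.91 = 129.1 kWh
Cost = 129.1 kWh × £0.103 = £13.30

£13.30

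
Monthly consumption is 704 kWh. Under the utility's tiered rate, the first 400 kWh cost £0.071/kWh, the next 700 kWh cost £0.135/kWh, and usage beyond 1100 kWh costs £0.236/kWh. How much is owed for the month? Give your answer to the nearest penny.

£69.44

First 400 kWh × £0.071 = £28.40
Next 304 kWh × £0.135 = £41.04
Remaining tier: 0 kWh (not reached)
Total = £69.44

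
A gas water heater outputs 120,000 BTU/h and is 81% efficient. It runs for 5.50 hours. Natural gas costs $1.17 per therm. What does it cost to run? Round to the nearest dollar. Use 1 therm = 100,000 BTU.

$10

Heat delivered = 120,000 BTU/h × 5.50 h = 660,000 BTU
Gas input = 660,000 / 0.81 = 814,815 BTU
= 814,815 / 100,000 = 8.148 therm
Cost = 8.148 × $1.17/therm = $9.53 ≈ $10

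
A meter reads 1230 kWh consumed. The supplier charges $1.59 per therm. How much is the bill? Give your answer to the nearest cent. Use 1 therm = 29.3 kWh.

$66.75

1230 kWh × (0.03413 therm/kWh) = 41.98 therm
Cost = 41.98 therm × $1.59/therm = $66.75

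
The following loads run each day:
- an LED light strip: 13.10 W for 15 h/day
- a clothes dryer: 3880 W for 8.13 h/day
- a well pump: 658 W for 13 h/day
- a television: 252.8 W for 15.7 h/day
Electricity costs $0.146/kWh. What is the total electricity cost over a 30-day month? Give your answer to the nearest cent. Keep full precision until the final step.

$193.88

LED light strip: 13.10 W × 15 h × 30 d = 5,895 Wh = 5.895 kWh
clothes dryer: 3880 W × 8.13 h × 30 d = 946,332 Wh = 946.3 kWh
well pump: 658 W × 13 h × 30 d = 256,620 Wh = 256.6 kWh
television: 252.8 W × 15.7 h × 30 d = 119,069 Wh = 119.1 kWh
Total energy = 5.895 + 946.3 + 256.6 + 119.1 = 1,328 kWh
Cost = 1,328 kWh × $0.146 = $193.88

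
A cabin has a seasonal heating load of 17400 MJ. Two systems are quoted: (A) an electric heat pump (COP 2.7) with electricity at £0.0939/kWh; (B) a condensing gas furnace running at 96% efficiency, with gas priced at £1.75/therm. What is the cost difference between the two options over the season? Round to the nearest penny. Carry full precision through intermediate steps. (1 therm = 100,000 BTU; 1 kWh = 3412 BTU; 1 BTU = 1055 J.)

£132.54

Heat load = 17400 MJ = 17,400,000,000 J / 1055 = 16,492,891 BTU
Gas: input = 16,492,891 / 0.96 = 17,180,095 BTU = 171.8 therm → 171.8 × £1.75 = £300.65
Heat pump: 16,492,891 BTU / 3412 = 4,834 kWh heat; / 2.7 = 1,790 kWh in → × £0.0939 = £168.11
Difference = |£300.65 − £168.11| = £132.54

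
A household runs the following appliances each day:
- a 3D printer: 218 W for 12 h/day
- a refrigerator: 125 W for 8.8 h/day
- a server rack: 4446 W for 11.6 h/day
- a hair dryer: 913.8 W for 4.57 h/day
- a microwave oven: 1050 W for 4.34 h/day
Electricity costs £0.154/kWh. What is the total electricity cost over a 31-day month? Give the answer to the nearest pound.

£306

3D printer: 218 W × 12 h × 31 d = 81,096 Wh = 81.1 kWh
refrigerator: 125 W × 8.8 h × 31 d = 34,100 Wh = 34.1 kWh
server rack: 4446 W × 11.6 h × 31 d = 1,598,782 Wh = 1,599 kWh
hair dryer: 913.8 W × 4.57 h × 31 d = 129,458 Wh = 129.5 kWh
microwave oven: 1050 W × 4.34 h × 31 d = 141,267 Wh = 141.3 kWh
Total energy = 81.1 + 34.1 + 1,599 + 129.5 + 141.3 = 1,985 kWh
Cost = 1,985 kWh × £0.154 = £305.64 ≈ £306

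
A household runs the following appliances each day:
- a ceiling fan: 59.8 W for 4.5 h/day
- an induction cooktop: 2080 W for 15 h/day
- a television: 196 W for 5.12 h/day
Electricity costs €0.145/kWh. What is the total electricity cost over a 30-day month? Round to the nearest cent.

€141.26

ceiling fan: 59.8 W × 4.5 h × 30 d = 8,073 Wh = 8.073 kWh
induction cooktop: 2080 W × 15 h × 30 d = 936,000 Wh = 936 kWh
television: 196 W × 5.12 h × 30 d = 30,106 Wh = 30.11 kWh
Total energy = 8.073 + 936 + 30.11 = 974.2 kWh
Cost = 974.2 kWh × €0.145 = €141.26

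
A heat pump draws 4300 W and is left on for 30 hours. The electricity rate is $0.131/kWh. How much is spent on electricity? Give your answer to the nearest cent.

$16.90

Energy = 4300 W × 30 h = 129,000 Wh = 129 kWh
Cost = 129 kWh × $0.131/kWh = $16.90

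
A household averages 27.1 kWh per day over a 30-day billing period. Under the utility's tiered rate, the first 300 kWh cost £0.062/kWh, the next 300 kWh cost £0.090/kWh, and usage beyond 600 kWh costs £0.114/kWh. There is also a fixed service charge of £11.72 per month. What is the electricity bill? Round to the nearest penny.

Usage = 27.1 kWh/day × 30 days = 813 kWh
First 300 kWh × £0.062 = £18.60
Next 300 kWh × £0.090 = £27.00
Remaining 213 kWh × £0.114 = £24.28
Energy charge = £69.88; + service £11.72 = £81.60

£81.60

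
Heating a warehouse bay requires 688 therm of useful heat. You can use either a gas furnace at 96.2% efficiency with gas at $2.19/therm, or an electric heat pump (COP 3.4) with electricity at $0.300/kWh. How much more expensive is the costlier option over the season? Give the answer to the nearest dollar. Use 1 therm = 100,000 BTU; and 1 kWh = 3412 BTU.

Heat load = 688 therm × 100,000 = 68,800,000 BTU
Gas: input = 68,800,000 / 0.962 = 71,517,672 BTU = 715.2 therm → 715.2 × $2.19 = $1,566.24
Heat pump: 68,800,000 BTU / 3412 = 20,160 kWh heat; / 3.4 = 5,931 kWh in → × $0.300 = $1,779.19
Difference = |$1,566.24 − $1,779.19| = $212.95 ≈ $213

$213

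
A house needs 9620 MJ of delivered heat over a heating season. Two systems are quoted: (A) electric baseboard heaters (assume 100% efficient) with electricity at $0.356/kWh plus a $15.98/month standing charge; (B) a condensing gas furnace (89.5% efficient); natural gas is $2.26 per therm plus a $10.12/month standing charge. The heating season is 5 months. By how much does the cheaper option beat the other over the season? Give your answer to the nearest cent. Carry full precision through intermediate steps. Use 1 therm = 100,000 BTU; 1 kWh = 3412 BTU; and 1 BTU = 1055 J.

$750.45

Heat load = 9620 MJ = 9,620,000,000 J / 1055 = 9,118,483 BTU
Gas: input = 9,118,483 / 0.895 = 10,188,250 BTU = 101.9 therm → 101.9 × $2.26 = $230.25; + 5 × $10.12 standing = $280.85
Electric: 9,118,483 BTU / 3412 = 2,672 kWh → × $0.356 = $951.40; + 5 × $15.98 standing = $1,031.30
Difference = |$280.85 − $1,031.30| = $750.45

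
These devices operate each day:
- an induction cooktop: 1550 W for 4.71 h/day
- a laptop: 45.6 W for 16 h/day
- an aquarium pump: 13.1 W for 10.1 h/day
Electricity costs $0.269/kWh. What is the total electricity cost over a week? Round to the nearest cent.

induction cooktop: 1550 W × 4.71 h × 7 d = 51,104 Wh = 51.1 kWh
laptop: 45.6 W × 16 h × 7 d = 5,107 Wh = 5.107 kWh
aquarium pump: 13.1 W × 10.1 h × 7 d = 926 Wh = 0.9262 kWh
Total energy = 51.1 + 5.107 + 0.9262 = 57.14 kWh
Cost = 57.14 kWh × $0.269 = $15.37

$15.37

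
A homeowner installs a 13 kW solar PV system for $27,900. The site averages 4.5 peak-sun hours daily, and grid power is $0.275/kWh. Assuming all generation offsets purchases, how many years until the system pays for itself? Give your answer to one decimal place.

4.8 years

Daily generation = 13 kW × 4.5 h = 58.5 kWh
Annual generation = 58.5 × 365 = 21352 kWh
Annual savings = 21352 × $0.275 = $5,871.94
Payback = $27,900 / $5,871.94 = 4.75 years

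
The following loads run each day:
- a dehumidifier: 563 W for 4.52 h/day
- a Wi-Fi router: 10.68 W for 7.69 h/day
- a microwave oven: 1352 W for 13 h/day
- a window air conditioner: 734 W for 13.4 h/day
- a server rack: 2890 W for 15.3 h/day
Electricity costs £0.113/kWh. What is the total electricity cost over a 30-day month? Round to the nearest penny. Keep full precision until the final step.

£251.73

dehumidifier: 563 W × 4.52 h × 30 d = 76,343 Wh = 76.34 kWh
Wi-Fi router: 10.68 W × 7.69 h × 30 d = 2,464 Wh = 2.464 kWh
microwave oven: 1352 W × 13 h × 30 d = 527,280 Wh = 527.3 kWh
window air conditioner: 734 W × 13.4 h × 30 d = 295,068 Wh = 295.1 kWh
server rack: 2890 W × 15.3 h × 30 d = 1,326,510 Wh = 1,327 kWh
Total energy = 76.34 + 2.464 + 527.3 + 295.1 + 1,327 = 2,228 kWh
Cost = 2,228 kWh × £0.113 = £251.73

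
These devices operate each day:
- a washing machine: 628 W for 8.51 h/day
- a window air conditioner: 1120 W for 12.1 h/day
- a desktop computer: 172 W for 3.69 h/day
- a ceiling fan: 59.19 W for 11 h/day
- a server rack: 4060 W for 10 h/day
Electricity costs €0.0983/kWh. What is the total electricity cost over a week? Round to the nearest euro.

washing machine: 628 W × 8.51 h × 7 d = 37,410 Wh = 37.41 kWh
window air conditioner: 1120 W × 12.1 h × 7 d = 94,864 Wh = 94.86 kWh
desktop computer: 172 W × 3.69 h × 7 d = 4,443 Wh = 4.443 kWh
ceiling fan: 59.19 W × 11 h × 7 d = 4,558 Wh = 4.558 kWh
server rack: 4060 W × 10 h × 7 d = 284,200 Wh = 284.2 kWh
Total energy = 37.41 + 94.86 + 4.443 + 4.558 + 284.2 = 425.5 kWh
Cost = 425.5 kWh × €0.0983 = €41.82 ≈ €42

€42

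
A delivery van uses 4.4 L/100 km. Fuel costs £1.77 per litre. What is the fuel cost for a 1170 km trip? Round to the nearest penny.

Fuel = 4.4 L/100 km × 1170 km / 100 = 51.48 L
Cost = 51.48 L × £1.77/L = £91.12

£91.12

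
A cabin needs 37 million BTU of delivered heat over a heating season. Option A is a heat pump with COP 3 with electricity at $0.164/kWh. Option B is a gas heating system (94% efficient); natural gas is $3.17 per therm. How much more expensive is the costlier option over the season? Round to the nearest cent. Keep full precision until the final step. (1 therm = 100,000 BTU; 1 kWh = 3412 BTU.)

$654.96

Heat load = 37 × 10⁶ BTU = 37,000,000 BTU
Gas: input = 37,000,000 / 0.94 = 39,361,702 BTU = 393.6 therm → 393.6 × $3.17 = $1,247.77
Heat pump: 37,000,000 BTU / 3412 = 10,840 kWh heat; / 3 = 3,615 kWh in → × $0.164 = $592.81
Difference = |$1,247.77 − $592.81| = $654.96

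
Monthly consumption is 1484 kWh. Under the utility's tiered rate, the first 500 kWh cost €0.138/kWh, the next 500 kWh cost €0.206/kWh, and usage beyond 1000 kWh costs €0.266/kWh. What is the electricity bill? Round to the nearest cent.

€300.74

First 500 kWh × €0.138 = €69.00
Next 500 kWh × €0.206 = €103.00
Remaining 484 kWh × €0.266 = €128.74
Total = €300.74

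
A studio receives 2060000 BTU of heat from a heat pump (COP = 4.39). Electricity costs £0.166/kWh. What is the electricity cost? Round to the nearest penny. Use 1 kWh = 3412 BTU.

£22.83

Heat delivered = 2,060,000 BTU / 3412 = 603.8 kWh
Electrical input = 603.8 kWh / 4.39 = 137.5 kWh
Cost = 137.5 × £0.166/kWh = £22.83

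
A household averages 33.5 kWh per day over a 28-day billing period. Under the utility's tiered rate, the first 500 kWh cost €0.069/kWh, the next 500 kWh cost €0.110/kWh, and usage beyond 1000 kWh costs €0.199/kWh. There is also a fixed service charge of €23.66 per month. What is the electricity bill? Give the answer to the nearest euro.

€106

Usage = 33.5 kWh/day × 28 days = 938 kWh
First 500 kWh × €0.069 = €34.50
Next 438 kWh × €0.110 = €48.18
Remaining tier: 0 kWh (not reached)
Energy charge = €82.68; + service €23.66 = €106.34 ≈ €106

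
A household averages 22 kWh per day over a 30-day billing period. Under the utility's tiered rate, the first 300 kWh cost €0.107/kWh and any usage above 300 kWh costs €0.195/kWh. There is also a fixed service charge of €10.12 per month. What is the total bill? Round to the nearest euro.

€112

Usage = 22 kWh/day × 30 days = 660 kWh
First 300 kWh × €0.107 = €32.10
Remaining 360 kWh × €0.195 = €70.20
Energy charge = €102.30; + service €10.12 = €112.42 ≈ €112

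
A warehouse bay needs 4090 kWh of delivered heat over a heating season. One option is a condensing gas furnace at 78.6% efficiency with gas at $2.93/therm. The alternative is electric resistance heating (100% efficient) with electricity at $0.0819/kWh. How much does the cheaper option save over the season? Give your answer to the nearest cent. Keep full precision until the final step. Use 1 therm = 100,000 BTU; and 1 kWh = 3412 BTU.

$185.24

Heat load = 4090 kWh × 3412 = 13,955,080 BTU
Gas: input = 13,955,080 / 0.786 = 17,754,555 BTU = 177.5 therm → 177.5 × $2.93 = $520.21
Electric: 13,955,080 BTU / 3412 = 4,090 kWh → × $0.0819 = $334.97
Difference = |$520.21 − $334.97| = $185.24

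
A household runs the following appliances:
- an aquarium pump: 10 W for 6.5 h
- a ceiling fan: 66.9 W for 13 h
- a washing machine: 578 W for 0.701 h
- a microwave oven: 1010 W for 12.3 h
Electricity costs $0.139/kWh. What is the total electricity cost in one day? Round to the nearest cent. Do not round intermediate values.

$1.91

aquarium pump: 10 W × 6.5 h = 65 Wh = 0.065 kWh
ceiling fan: 66.9 W × 13 h = 870 Wh = 0.8697 kWh
washing machine: 578 W × 0.701 h = 405 Wh = 0.4052 kWh
microwave oven: 1010 W × 12.3 h = 12,423 Wh = 12.42 kWh
Total energy = 0.065 + 0.8697 + 0.4052 + 12.42 = 13.76 kWh
Cost = 13.76 kWh × $0.139 = $1.91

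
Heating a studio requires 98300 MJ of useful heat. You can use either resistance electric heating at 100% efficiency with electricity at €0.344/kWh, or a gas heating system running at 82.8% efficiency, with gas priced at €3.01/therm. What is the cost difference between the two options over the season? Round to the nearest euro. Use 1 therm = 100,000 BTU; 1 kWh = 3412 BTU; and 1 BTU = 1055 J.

Heat load = 98300 MJ = 98,300,000,000 J / 1055 = 93,175,355 BTU
Gas: input = 93,175,355 / 0.828 = 112,530,623 BTU = 1,125 therm → 1,125 × €3.01 = €3,387.17
Electric: 93,175,355 BTU / 3412 = 27,310 kWh → × €0.344 = €9,394.00
Difference = |€3,387.17 − €9,394.00| = €6,006.83 ≈ €6007

€6007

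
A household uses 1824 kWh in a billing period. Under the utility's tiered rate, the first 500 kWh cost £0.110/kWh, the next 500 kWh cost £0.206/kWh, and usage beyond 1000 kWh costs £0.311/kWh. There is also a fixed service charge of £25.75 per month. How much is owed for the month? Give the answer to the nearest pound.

£440

First 500 kWh × £0.110 = £55.00
Next 500 kWh × £0.206 = £103.00
Remaining 824 kWh × £0.311 = £256.26
Energy charge = £414.26; + service £25.75 = £440.01 ≈ £440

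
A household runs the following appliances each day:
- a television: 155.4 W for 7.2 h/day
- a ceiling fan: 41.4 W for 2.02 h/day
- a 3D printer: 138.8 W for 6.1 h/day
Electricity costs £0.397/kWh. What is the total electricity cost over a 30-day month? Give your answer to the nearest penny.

£24.41

television: 155.4 W × 7.2 h × 30 d = 33,566 Wh = 33.57 kWh
ceiling fan: 41.4 W × 2.02 h × 30 d = 2,509 Wh = 2.509 kWh
3D printer: 138.8 W × 6.1 h × 30 d = 25,400 Wh = 25.4 kWh
Total energy = 33.57 + 2.509 + 25.4 = 61.48 kWh
Cost = 61.48 kWh × £0.397 = £24.41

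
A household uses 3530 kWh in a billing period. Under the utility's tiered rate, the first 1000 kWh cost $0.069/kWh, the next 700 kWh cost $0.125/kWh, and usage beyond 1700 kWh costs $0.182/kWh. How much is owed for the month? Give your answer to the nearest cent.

First 1000 kWh × $0.069 = $69.00
Next 700 kWh × $0.125 = $87.50
Remaining 1830 kWh × $0.182 = $333.06
Total = $489.56

$489.56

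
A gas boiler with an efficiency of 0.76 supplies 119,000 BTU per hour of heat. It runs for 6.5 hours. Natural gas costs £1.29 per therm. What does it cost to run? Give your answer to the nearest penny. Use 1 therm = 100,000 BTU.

Heat delivered = 119,000 BTU/h × 6.5 h = 773,500 BTU
Gas input = 773,500 / 0.76 = 1,017,763 BTU
= 1,017,763 / 100,000 = 10.18 therm
Cost = 10.18 × £1.29/therm = £13.13

£13.13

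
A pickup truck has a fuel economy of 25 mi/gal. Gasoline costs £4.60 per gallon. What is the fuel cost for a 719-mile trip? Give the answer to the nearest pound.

£132

Fuel = 719 mi / 25 mpg = 28.76 gal
Cost = 28.76 gal × £4.60/gal = £132.30 ≈ £132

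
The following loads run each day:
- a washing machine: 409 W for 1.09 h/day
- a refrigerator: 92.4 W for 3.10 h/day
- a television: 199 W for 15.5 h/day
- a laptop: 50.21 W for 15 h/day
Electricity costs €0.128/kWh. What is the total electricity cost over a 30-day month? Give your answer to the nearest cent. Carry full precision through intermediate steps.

washing machine: 409 W × 1.09 h × 30 d = 13,374 Wh = 13.37 kWh
refrigerator: 92.4 W × 3.10 h × 30 d = 8,593 Wh = 8.593 kWh
television: 199 W × 15.5 h × 30 d = 92,535 Wh = 92.53 kWh
laptop: 50.21 W × 15 h × 30 d = 22,594 Wh = 22.59 kWh
Total energy = 13.37 + 8.593 + 92.53 + 22.59 = 137.1 kWh
Cost = 137.1 kWh × €0.128 = €17.55

€17.55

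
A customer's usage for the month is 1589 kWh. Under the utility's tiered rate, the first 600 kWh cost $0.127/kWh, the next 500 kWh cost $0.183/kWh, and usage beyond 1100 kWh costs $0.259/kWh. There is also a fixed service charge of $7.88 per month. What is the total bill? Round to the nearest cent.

$302.23

First 600 kWh × $0.127 = $76.20
Next 500 kWh × $0.183 = $91.50
Remaining 489 kWh × $0.259 = $126.65
Energy charge = $294.35; + service $7.88 = $302.23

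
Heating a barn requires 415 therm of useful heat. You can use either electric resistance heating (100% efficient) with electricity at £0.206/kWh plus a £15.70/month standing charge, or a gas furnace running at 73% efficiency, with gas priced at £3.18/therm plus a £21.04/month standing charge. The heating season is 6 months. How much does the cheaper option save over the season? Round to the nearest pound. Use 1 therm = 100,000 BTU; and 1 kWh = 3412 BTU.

Heat load = 415 therm × 100,000 = 41,500,000 BTU
Gas: input = 41,500,000 / 0.73 = 56,849,315 BTU = 568.5 therm → 568.5 × £3.18 = £1,807.81; + 6 × £21.04 standing = £1,934.05
Electric: 41,500,000 BTU / 3412 = 12,160 kWh → × £0.206 = £2,505.57; + 6 × £15.70 standing = £2,599.77
Difference = |£1,934.05 − £2,599.77| = £665.72 ≈ £666

£666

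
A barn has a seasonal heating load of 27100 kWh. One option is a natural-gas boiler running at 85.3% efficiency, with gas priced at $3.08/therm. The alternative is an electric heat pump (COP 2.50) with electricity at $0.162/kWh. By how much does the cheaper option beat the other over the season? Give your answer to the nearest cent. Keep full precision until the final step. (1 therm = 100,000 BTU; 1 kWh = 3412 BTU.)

$1582.64

Heat load = 27100 kWh × 3412 = 92,465,200 BTU
Gas: input = 92,465,200 / 0.853 = 108,400,000 BTU = 1,084 therm → 1,084 × $3.08 = $3,338.72
Heat pump: 92,465,200 BTU / 3412 = 27,100 kWh heat; / 2.50 = 10,840 kWh in → × $0.162 = $1,756.08
Difference = |$3,338.72 − $1,756.08| = $1,582.64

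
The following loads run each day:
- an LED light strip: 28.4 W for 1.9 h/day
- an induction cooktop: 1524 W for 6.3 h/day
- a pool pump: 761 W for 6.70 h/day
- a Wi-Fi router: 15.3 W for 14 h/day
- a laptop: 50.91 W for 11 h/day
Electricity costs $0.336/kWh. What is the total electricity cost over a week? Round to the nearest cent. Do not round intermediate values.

LED light strip: 28.4 W × 1.9 h × 7 d = 378 Wh = 0.3777 kWh
induction cooktop: 1524 W × 6.3 h × 7 d = 67,208 Wh = 67.21 kWh
pool pump: 761 W × 6.70 h × 7 d = 35,691 Wh = 35.69 kWh
Wi-Fi router: 15.3 W × 14 h × 7 d = 1,499 Wh = 1.499 kWh
laptop: 50.91 W × 11 h × 7 d = 3,920 Wh = 3.92 kWh
Total energy = 0.3777 + 67.21 + 35.69 + 1.499 + 3.92 = 108.7 kWh
Cost = 108.7 kWh × $0.336 = $36.52

$36.52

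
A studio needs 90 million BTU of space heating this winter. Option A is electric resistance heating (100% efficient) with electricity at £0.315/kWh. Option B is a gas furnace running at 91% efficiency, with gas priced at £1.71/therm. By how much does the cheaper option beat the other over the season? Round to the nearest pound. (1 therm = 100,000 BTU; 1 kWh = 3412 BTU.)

£6618

Heat load = 90 × 10⁶ BTU = 90,000,000 BTU
Gas: input = 90,000,000 / 0.91 = 98,901,099 BTU = 989 therm → 989 × £1.71 = £1,691.21
Electric: 90,000,000 BTU / 3412 = 26,380 kWh → × £0.315 = £8,308.91
Difference = |£1,691.21 − £8,308.91| = £6,617.70 ≈ £6618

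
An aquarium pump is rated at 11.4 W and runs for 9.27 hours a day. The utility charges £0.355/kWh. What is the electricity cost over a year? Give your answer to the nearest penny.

£13.69

Energy = 11.4 W × 9.27 h/day × 365 days = 38,572 Wh = 38.57 kWh
Cost = 38.57 kWh × £0.355/kWh = £13.69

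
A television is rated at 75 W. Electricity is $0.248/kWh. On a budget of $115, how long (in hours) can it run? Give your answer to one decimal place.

6182.8 h

Energy budget = $115 / $0.248 per kWh = 463.7 kWh = 463,710 Wh
Runtime = 463,710 Wh / 75 W = 6,183 h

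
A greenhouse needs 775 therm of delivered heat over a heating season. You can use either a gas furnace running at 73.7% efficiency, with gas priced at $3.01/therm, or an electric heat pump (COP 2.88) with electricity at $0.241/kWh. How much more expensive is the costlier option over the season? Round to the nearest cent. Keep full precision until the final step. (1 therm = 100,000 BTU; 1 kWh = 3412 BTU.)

$1264.48

Heat load = 775 therm × 100,000 = 77,500,000 BTU
Gas: input = 77,500,000 / 0.737 = 105,156,038 BTU = 1,052 therm → 1,052 × $3.01 = $3,165.20
Heat pump: 77,500,000 BTU / 3412 = 22,710 kWh heat; / 2.88 = 7,887 kWh in → × $0.241 = $1,900.72
Difference = |$3,165.20 − $1,900.72| = $1,264.48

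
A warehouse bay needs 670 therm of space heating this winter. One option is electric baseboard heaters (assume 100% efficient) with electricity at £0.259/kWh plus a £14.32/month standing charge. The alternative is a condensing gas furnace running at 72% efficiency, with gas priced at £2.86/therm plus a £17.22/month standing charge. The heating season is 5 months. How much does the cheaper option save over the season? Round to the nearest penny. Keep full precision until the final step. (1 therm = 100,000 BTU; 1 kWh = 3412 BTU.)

£2409.98

Heat load = 670 therm × 100,000 = 67,000,000 BTU
Gas: input = 67,000,000 / 0.72 = 93,055,556 BTU = 930.6 therm → 930.6 × £2.86 = £2,661.39; + 5 × £17.22 standing = £2,747.49
Electric: 67,000,000 BTU / 3412 = 19,640 kWh → × £0.259 = £5,085.87; + 5 × £14.32 standing = £5,157.47
Difference = |£2,747.49 − £5,157.47| = £2,409.98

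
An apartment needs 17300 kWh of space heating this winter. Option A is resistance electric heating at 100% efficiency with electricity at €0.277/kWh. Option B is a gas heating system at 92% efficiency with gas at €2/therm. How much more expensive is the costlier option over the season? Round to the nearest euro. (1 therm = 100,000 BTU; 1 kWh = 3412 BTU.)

Heat load = 17300 kWh × 3412 = 59,027,600 BTU
Gas: input = 59,027,600 / 0.920 = 64,160,435 BTU = 641.6 therm → 641.6 × €2 = €1,283.21
Electric: 59,027,600 BTU / 3412 = 17,300 kWh → × €0.277 = €4,792.10
Difference = |€1,283.21 − €4,792.10| = €3,508.89 ≈ €3509

€3509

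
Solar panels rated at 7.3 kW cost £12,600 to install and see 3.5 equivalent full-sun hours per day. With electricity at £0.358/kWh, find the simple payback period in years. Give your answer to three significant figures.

3.77 years

Daily generation = 7.3 kW × 3.5 h = 25.55 kWh
Annual generation = 25.55 × 365 = 9325.8 kWh
Annual savings = 9325.8 × £0.358 = £3,338.62
Payback = £12,600 / £3,338.62 = 3.77 years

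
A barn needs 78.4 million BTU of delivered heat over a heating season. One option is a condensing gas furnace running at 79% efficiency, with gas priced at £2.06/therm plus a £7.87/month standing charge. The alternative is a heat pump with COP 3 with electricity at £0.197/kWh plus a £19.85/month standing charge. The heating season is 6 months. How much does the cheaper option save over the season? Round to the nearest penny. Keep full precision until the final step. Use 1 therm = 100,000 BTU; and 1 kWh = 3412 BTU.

Heat load = 78.4 × 10⁶ BTU = 78,400,000 BTU
Gas: input = 78,400,000 / 0.79 = 99,240,506 BTU = 992.4 therm → 992.4 × £2.06 = £2,044.35; + 6 × £7.87 standing = £2,091.57
Heat pump: 78,400,000 BTU / 3412 = 22,980 kWh heat; / 3 = 7,659 kWh in → × £0.197 = £1,508.87; + 6 × £19.85 standing = £1,627.97
Difference = |£2,091.57 − £1,627.97| = £463.60

£463.60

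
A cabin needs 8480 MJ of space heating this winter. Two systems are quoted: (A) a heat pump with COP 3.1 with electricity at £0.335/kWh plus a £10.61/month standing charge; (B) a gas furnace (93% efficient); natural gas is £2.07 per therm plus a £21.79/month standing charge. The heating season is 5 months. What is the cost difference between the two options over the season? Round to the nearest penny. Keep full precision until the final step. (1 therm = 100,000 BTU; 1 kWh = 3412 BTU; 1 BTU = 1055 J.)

£19.77

Heat load = 8480 MJ = 8,480,000,000 J / 1055 = 8,037,915 BTU
Gas: input = 8,037,915 / 0.93 = 8,642,919 BTU = 86.43 therm → 86.43 × £2.07 = £178.91; + 5 × £21.79 standing = £287.86
Heat pump: 8,037,915 BTU / 3412 = 2,356 kWh heat; / 3.1 = 759.9 kWh in → × £0.335 = £254.58; + 5 × £10.61 standing = £307.63
Difference = |£287.86 − £307.63| = £19.77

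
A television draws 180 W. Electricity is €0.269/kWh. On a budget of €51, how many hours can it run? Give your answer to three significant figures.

1050 h

Energy budget = €51 / €0.269 per kWh = 189.6 kWh = 189,591 Wh
Runtime = 189,591 Wh / 180 W = 1,053 h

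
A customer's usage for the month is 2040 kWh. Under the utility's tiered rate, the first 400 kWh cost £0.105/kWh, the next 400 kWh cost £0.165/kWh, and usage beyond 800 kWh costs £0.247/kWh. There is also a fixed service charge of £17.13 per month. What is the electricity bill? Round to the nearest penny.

First 400 kWh × £0.105 = £42.00
Next 400 kWh × £0.165 = £66.00
Remaining 1240 kWh × £0.247 = £306.28
Energy charge = £414.28; + service £17.13 = £431.41

£431.41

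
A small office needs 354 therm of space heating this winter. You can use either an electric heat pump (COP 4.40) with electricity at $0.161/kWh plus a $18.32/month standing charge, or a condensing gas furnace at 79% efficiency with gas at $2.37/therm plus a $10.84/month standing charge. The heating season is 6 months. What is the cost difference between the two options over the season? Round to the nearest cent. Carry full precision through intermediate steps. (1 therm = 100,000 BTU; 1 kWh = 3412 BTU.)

Heat load = 354 therm × 100,000 = 35,400,000 BTU
Gas: input = 35,400,000 / 0.79 = 44,810,127 BTU = 448.1 therm → 448.1 × $2.37 = $1,062.00; + 6 × $10.84 standing = $1,127.04
Heat pump: 35,400,000 BTU / 3412 = 10,380 kWh heat; / 4.40 = 2,358 kWh in → × $0.161 = $379.64; + 6 × $18.32 standing = $489.56
Difference = |$1,127.04 − $489.56| = $637.48

$637.48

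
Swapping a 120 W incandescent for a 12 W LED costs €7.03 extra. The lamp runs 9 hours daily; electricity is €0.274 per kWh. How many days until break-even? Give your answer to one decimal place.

26.4 days

Power saved = 120 − 12 = 108 W
Daily energy saved = 108 W × 9 h = 972 Wh = 0.972 kWh
Daily savings = 0.972 × €0.274 = €0.2663
Payback = €7.03 / €0.2663 per day = 26.4 days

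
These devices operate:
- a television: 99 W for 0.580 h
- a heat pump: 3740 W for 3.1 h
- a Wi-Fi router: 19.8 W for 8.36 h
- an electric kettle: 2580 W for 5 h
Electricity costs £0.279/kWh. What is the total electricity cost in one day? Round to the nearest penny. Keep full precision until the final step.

television: 99 W × 0.580 h = 57 Wh = 0.05742 kWh
heat pump: 3740 W × 3.1 h = 11,594 Wh = 11.59 kWh
Wi-Fi router: 19.8 W × 8.36 h = 166 Wh = 0.1655 kWh
electric kettle: 2580 W × 5 h = 12,900 Wh = 12.9 kWh
Total energy = 0.05742 + 11.59 + 0.1655 + 12.9 = 24.72 kWh
Cost = 24.72 kWh × £0.279 = £6.90

£6.90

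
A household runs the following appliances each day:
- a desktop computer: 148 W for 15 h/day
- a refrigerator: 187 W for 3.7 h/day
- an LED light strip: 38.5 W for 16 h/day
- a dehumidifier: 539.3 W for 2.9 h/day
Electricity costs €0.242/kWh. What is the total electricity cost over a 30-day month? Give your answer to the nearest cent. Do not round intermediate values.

€36.97

desktop computer: 148 W × 15 h × 30 d = 66,600 Wh = 66.6 kWh
refrigerator: 187 W × 3.7 h × 30 d = 20,757 Wh = 20.76 kWh
LED light strip: 38.5 W × 16 h × 30 d = 18,480 Wh = 18.48 kWh
dehumidifier: 539.3 W × 2.9 h × 30 d = 46,919 Wh = 46.92 kWh
Total energy = 66.6 + 20.76 + 18.48 + 46.92 = 152.8 kWh
Cost = 152.8 kWh × €0.242 = €36.97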